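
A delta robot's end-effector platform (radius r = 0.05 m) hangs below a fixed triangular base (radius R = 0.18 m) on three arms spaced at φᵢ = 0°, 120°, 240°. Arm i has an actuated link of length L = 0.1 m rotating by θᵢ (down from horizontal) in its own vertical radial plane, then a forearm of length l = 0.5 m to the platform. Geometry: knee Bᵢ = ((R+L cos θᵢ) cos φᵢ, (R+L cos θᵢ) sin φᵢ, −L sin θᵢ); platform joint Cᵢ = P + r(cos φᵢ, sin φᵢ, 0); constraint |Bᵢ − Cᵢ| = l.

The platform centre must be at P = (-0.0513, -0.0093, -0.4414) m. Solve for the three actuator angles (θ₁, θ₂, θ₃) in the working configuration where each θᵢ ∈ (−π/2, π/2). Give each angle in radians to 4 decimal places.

θ₁ = 0.2614, θ₂ = -0.0877, θ₃ = -0.1747

arm 1 (φ=0.0°): x'=-0.0513, y'=-0.0093
  A cos θ + B sin θ = C:  0.1813·cos θ + -0.4414·sin θ = 0.0610
  θ1 = atan2(B,A) + arccos(C/0.4772) = 0.2614
arm 2 (φ=120.0°): x'=0.0176, y'=0.0491
  A=0.1124, B=-0.4414, C=(l²−L²−A²−y'²−z²)/(2L)=0.1506
  γ=atan2(-0.4414,0.1124)=-1.3214;  ψ=arccos(0.3307)=1.2338;  θ2=γ+ψ≈-0.0877
φ3=240.0° → target in arm frame (0.0337, -0.0398)
  A cos θ + B sin θ = C:  0.0963·cos θ + -0.4414·sin θ = 0.1716
  θ3 = atan2(B,A) + arccos(C/0.4518) = -0.1747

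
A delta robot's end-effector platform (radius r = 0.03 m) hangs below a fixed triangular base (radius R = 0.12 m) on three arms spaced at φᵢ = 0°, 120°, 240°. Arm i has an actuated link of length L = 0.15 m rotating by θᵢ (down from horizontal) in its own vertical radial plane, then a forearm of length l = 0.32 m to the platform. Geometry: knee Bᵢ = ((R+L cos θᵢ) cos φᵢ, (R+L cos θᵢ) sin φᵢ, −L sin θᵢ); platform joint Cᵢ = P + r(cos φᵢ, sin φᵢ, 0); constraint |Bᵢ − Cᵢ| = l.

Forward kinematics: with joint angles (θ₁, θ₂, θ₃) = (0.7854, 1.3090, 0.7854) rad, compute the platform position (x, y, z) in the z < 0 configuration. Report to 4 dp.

(0.0456, -0.0790, -0.3772)

arm 1 at φ=0.0°: ρ1 = 0.1961;  O1 = (0.1961, 0.0000, -0.1061)
arm 2 at φ=120.0°: ρ2 = 0.1288;  O2 = (-0.0644, 0.1116, -0.1449)
arm 3 at φ=240.0°: ρ3 = 0.1961;  O3 = (-0.0980, -0.1698, -0.1061)
subtract pairs → two planes through P
plane₁₂: -0.5210x+0.2231y+-0.0776z = -0.0121
det = 0.3082;  x = 0.0133+-0.0856z,  y = -0.0231+0.1482z
into |P−O₁|² = l²: 1.0293z² + 0.2366z + -0.0572 = 0;  Δ = 0.2916;  z = -0.3772 or 0.1474 → z<0 root = -0.3772
x = 0.0456, y = -0.0790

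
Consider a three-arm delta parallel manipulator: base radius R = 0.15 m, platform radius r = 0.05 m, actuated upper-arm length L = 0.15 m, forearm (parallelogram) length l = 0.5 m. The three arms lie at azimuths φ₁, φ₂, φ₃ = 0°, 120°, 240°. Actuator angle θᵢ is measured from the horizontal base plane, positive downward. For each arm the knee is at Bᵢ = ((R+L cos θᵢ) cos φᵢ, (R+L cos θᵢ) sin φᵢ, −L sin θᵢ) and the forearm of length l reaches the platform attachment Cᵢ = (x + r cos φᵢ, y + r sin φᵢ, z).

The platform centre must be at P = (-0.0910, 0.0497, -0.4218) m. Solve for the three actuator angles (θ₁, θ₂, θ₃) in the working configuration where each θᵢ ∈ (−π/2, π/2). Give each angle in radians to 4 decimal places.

rotate P by −φ1: (-0.0910, 0.0497, -0.4218)
  A cos θ + B sin θ = C:  0.1910·cos θ + -0.4218·sin θ = 0.0354
  √(A²+B²)=0.4630;  θ1 = -1.1456+1.4942 ≈ 0.3486
φ2=120.0° → target in arm frame (0.0885, 0.0540)
  A cos θ + B sin θ = C:  0.0115·cos θ + -0.4218·sin θ = 0.1551
  θ2 = atan2(B,A) + arccos(C/0.4220) = -0.3493
φ3=240.0° → target in arm frame (0.0025, -0.1037)
  A=0.0975, B=-0.4218, C=(l²−L²−A²−y'²−z²)/(2L)=0.0978
  √(A²+B²)=0.4329;  θ3 = -1.3435+1.3430 ≈ -0.0005

θ₁ = 0.3486, θ₂ = -0.3493, θ₃ = -0.0005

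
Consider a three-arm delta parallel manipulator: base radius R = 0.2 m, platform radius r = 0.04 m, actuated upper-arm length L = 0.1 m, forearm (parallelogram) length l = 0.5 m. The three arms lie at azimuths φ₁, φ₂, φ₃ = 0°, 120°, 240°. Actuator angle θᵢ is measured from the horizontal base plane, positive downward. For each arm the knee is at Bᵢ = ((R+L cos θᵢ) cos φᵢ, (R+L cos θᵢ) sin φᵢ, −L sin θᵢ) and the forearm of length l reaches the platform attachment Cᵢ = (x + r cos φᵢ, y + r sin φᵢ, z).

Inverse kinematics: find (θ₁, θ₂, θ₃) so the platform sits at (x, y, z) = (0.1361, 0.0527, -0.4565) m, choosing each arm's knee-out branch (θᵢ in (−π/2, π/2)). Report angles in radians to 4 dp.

rotate P by −φ1: (0.1361, 0.0527, -0.4565)
  e−x'=0.0239;  (l²−L²−(e−x')²−y'²−z²)/2L = 0.1413
  θ1 = atan2(B,A) + arccos(C/0.4571) = -0.2619
φ2=120.0° → target in arm frame (-0.0224, -0.1442)
  e−x'=0.1824;  (l²−L²−(e−x')²−y'²−z²)/2L = -0.1123
  γ=atan2(-0.4565,0.1824)=-1.1906;  ψ=arccos(-0.2285)=1.8013;  θ2=γ+ψ≈0.6107
rotate P by −φ3: (-0.1137, 0.0915, -0.4565)
  e−x'=0.2737;  (l²−L²−(e−x')²−y'²−z²)/2L = -0.2584
  √(A²+B²)=0.5323;  θ3 = -1.0307+2.0776 ≈ 1.0469

θ₁ = -0.2619, θ₂ = 0.6107, θ₃ = 1.0469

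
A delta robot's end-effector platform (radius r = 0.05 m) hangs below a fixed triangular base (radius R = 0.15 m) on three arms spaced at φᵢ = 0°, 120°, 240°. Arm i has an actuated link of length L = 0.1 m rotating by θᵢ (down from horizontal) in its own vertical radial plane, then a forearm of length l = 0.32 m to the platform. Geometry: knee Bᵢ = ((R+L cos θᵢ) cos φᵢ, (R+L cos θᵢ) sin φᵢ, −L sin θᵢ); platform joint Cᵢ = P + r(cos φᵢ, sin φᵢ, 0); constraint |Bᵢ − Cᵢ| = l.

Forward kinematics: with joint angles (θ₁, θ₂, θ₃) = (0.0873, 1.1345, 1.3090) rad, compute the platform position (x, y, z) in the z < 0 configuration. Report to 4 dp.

arm 1 at φ=0.0°: e+L cos θ1 = 0.1996;  O1 = (0.1996, 0.0000, -0.0087)
arm 2 at φ=120.0°: e+L cos θ2 = 0.1423;  O2 = (-0.0711, 0.1232, -0.0906)
arm 3 at φ=240.0°: e+L cos θ3 = 0.1259;  O3 = (-0.0629, -0.1090, -0.0966)
subtract pairs → two planes through P
linear system: -0.5415x+0.2464y = -0.0115−-0.1638z; -0.5251x+-0.2180y = -0.0147−-0.1757z
Cramer: x(z) = 0.0248-0.3193z;  y(z) = 0.0079-0.0369z
sphere 1 gives Az²+Bz+C=0 with A=1.1033, B=0.1285, C=-0.0717;  B²−4AC=0.3329;  roots -0.3197, 0.2032;  negative root z = -0.3197
x = 0.1269, y = 0.0197

(0.1269, 0.0197, -0.3197)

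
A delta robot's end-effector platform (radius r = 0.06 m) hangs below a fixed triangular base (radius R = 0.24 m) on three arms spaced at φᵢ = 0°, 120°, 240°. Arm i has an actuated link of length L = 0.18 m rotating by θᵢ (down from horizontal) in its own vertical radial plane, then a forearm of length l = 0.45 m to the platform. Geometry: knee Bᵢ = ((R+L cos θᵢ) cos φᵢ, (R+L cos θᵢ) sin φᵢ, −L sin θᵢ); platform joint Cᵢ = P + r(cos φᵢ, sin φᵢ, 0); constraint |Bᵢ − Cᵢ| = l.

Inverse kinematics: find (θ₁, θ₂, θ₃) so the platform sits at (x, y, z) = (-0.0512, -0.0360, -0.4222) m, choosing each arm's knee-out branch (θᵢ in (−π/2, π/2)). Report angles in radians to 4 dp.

rotate P by −φ1: (-0.0512, -0.0360, -0.4222)
  A cos θ + B sin θ = C:  0.2312·cos θ + -0.4222·sin θ = -0.1747
  γ=atan2(-0.4222,0.2312)=-1.0698;  ψ=arccos(-0.3630)=1.9423;  θ1=γ+ψ≈0.8725
arm 2 (φ=120.0°): x'=-0.0056, y'=0.0623
  e−x'=0.1856;  (l²−L²−(e−x')²−y'²−z²)/2L = -0.1291
  γ=atan2(-0.4222,0.1856)=-1.1567;  ψ=arccos(-0.2799)=1.8545;  θ2=γ+ψ≈0.6979
φ3=240.0° → target in arm frame (0.0568, -0.0263)
  e−x'=0.1232;  (l²−L²−(e−x')²−y'²−z²)/2L = -0.0668
  γ=atan2(-0.4222,0.1232)=-1.2868;  ψ=arccos(-0.1518)=1.7232;  θ3=γ+ψ≈0.4363

θ₁ = 0.8725, θ₂ = 0.6979, θ₃ = 0.4363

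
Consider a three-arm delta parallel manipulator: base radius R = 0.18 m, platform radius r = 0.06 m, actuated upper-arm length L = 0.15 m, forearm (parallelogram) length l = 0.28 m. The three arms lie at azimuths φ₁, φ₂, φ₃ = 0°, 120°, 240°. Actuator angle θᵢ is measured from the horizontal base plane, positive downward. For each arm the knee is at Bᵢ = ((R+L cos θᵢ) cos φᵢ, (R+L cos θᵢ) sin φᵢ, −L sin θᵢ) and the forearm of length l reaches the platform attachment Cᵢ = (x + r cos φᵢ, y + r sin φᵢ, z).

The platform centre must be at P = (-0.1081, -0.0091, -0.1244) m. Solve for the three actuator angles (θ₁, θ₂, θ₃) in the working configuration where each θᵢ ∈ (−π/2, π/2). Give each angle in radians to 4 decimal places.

φ1=0.0° → target in arm frame (-0.1081, -0.0091)
  e−x'=0.2281;  (l²−L²−(e−x')²−y'²−z²)/2L = -0.0390
  γ=atan2(-0.1244,0.2281)=-0.4993;  ψ=arccos(-0.1499)=1.7213;  θ1=γ+ψ≈1.2220
arm 2 (φ=120.0°): x'=0.0462, y'=0.0982
  e−x'=0.0738;  (l²−L²−(e−x')²−y'²−z²)/2L = 0.0845
  γ=atan2(-0.1244,0.0738)=-1.0352;  ψ=arccos(0.5838)=0.9474;  θ2=γ+ψ≈-0.0878
φ3=240.0° → target in arm frame (0.0619, -0.0891)
  A cos θ + B sin θ = C:  0.0581·cos θ + -0.1244·sin θ = 0.0971
  θ3 = atan2(B,A) + arccos(C/0.1373) = -0.3486

θ₁ = 1.2220, θ₂ = -0.0878, θ₃ = -0.3486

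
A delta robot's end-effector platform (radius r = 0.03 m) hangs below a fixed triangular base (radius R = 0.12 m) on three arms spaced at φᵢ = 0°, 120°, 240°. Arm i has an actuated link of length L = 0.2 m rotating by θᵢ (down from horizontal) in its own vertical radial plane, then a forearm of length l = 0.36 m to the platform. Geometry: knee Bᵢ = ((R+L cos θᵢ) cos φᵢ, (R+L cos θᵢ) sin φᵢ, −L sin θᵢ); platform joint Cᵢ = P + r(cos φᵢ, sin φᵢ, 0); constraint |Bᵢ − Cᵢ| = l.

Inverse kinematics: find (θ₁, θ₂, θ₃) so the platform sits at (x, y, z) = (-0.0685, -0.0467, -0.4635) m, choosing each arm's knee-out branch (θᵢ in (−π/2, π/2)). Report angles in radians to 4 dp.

θ₁ = 1.2217, θ₂ = 1.0472, θ₃ = 0.7853

rotate P by −φ1: (-0.0685, -0.0467, -0.4635)
  A cos θ + B sin θ = C:  0.1585·cos θ + -0.4635·sin θ = -0.3813
  √(A²+B²)=0.4899;  θ1 = -1.2413+2.4630 ≈ 1.2217
arm 2 (φ=120.0°): x'=-0.0062, y'=0.0827
  e−x'=0.0962;  (l²−L²−(e−x')²−y'²−z²)/2L = -0.3533
  γ=atan2(-0.4635,0.0962)=-1.3662;  ψ=arccos(-0.7463)=2.4133;  θ2=γ+ψ≈1.0472
rotate P by −φ3: (0.0747, -0.0360, -0.4635)
  A cos θ + B sin θ = C:  0.0153·cos θ + -0.4635·sin θ = -0.3169
  θ3 = atan2(B,A) + arccos(C/0.4638) = 0.7853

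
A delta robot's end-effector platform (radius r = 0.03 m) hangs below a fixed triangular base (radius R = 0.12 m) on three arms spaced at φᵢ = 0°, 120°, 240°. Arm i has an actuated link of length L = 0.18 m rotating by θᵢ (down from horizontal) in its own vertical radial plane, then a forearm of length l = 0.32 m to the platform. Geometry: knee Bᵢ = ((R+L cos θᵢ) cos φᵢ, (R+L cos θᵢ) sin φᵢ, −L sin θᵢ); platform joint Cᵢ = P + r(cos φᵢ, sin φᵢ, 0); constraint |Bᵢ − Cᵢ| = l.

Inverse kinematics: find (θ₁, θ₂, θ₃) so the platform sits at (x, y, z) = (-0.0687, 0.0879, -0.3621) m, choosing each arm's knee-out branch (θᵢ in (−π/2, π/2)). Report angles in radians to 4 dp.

θ₁ = 1.1348, θ₂ = 0.4364, θ₃ = 1.0473

rotate P by −φ1: (-0.0687, 0.0879, -0.3621)
  e−x'=0.1587;  (l²−L²−(e−x')²−y'²−z²)/2L = -0.2612
  √(A²+B²)=0.3954;  θ1 = -1.1577+2.2925 ≈ 1.1348
rotate P by −φ2: (0.1105, 0.0155, -0.3621)
  e−x'=-0.0205;  (l²−L²−(e−x')²−y'²−z²)/2L = -0.1716
  γ=atan2(-0.3621,-0.0205)=-1.6273;  ψ=arccos(-0.4732)=2.0637;  θ2=γ+ψ≈0.4364
arm 3 (φ=240.0°): x'=-0.0418, y'=-0.1034
  e−x'=0.1318;  (l²−L²−(e−x')²−y'²−z²)/2L = -0.2477
  γ=atan2(-0.3621,0.1318)=-1.2218;  ψ=arccos(-0.6429)=2.2691;  θ3=γ+ψ≈1.0473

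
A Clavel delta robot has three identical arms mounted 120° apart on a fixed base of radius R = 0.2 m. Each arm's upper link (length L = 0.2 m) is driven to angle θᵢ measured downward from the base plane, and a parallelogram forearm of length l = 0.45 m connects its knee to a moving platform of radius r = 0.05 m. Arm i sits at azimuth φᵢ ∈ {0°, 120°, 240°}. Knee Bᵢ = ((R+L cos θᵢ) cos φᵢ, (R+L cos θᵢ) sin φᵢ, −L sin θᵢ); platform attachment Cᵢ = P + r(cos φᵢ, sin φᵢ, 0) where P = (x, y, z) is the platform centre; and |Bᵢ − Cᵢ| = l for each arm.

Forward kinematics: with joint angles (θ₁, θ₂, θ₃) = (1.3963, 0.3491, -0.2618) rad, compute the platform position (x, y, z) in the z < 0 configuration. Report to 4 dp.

(-0.2402, -0.0673, -0.3289)

arm 1 at φ=0.0°: ρ1 = 0.1847;  O1 = (0.1847, 0.0000, -0.1970)
arm 2 at φ=120.0°: ρ2 = 0.3379;  O2 = (-0.1690, 0.2927, -0.0684)
φ3=240.0°: virtual centre (-0.1716, -0.2972, 0.0518), radius l
eliminate P² terms by subtracting sphere 1 from 2 and 3
[-0.7074 0.5853 0.2571]·P = 0.0460;  [-0.7126 -0.5944 0.4975]·P = 0.0475
det = 0.8376;  x = -0.0658+0.5301z,  y = -0.0010+0.2014z
sphere 1 gives Az²+Bz+C=0 with A=1.3215, B=0.1279, C=-0.1009;  B²−4AC=0.5498;  roots -0.3289, 0.2322;  negative root z = -0.3289
x = -0.2402, y = -0.0673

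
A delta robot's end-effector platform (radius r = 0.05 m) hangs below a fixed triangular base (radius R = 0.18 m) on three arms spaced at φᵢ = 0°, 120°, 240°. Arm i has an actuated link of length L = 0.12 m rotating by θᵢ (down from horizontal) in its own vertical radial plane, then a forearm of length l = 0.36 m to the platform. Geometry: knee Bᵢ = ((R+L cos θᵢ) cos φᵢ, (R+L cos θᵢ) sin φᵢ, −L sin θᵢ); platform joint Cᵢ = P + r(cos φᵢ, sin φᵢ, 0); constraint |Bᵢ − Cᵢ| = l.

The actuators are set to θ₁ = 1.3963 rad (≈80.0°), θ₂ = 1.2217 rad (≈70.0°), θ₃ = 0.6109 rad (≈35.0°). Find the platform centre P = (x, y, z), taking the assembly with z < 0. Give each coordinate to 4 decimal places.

(-0.0624, -0.0672, -0.4003)

φ1=0.0°: virtual centre (0.1508, 0.0000, -0.1182), radius l
arm 2 at φ=120.0°: e+L cos θ2 = 0.1710;  S2 = (-0.0855, 0.1481, -0.1128)
S3 = (0.2283·cos240.0°, 0.2283·sin240.0°, -0.0688) = (-0.1141, -0.1977, -0.0688)
|S₂|²−|S₁|² = 0.0053;  |S₃|²−|S₁|² = 0.0201
linear system: -0.4727x+0.2963y = 0.0053−0.0108z; -0.5300x+-0.3954y = 0.0201−0.0987z
Cramer: x(z) = -0.0234+0.0975z;  y(z) = -0.0196+0.1190z
quadratic in z: (1.0236)z²+(0.1977)z+(-0.0849)=0, √Δ=0.6219 → z ∈ {-0.4003, 0.2072}; z = -0.4003 (taking z<0)
x = -0.0624, y = -0.0672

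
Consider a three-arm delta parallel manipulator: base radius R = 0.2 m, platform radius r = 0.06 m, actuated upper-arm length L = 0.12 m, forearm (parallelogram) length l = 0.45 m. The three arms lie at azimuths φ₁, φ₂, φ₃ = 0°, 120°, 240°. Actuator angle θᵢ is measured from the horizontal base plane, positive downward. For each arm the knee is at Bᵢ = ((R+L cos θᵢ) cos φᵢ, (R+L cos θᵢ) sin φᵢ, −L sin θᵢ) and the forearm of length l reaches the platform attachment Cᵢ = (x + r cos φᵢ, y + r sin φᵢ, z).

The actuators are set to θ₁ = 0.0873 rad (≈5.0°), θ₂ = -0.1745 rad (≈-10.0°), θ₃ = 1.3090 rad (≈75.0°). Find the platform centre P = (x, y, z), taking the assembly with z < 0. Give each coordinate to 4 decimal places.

(0.0740, 0.1807, -0.3784)

φ1=0.0°: virtual centre (0.2595, 0.0000, -0.0105), radius l
arm 2 at φ=120.0°: e+L cos θ2 = 0.2582;  centre 2 = (-0.1291, 0.2236, 0.0208)
centre 3 = (0.1711·cos240.0°, 0.1711·sin240.0°, -0.1159) = (-0.0855, -0.1481, -0.1159)
|centre ₂|²−|centre ₁|² = -0.0004;  |centre ₃|²−|centre ₁|² = -0.0248
plane₁₂: -0.7773x+0.4472y+0.0626z = -0.0004
Cramer: x(z) = 0.0208-0.1406z;  y(z) = 0.0352-0.3843z
quadratic in z: (1.1675)z²+(0.0610)z+(-0.1441)=0, √Δ=0.8227 → z ∈ {-0.3784, 0.3262}; z = -0.3784 (taking z<0)
x = 0.0740, y = 0.1807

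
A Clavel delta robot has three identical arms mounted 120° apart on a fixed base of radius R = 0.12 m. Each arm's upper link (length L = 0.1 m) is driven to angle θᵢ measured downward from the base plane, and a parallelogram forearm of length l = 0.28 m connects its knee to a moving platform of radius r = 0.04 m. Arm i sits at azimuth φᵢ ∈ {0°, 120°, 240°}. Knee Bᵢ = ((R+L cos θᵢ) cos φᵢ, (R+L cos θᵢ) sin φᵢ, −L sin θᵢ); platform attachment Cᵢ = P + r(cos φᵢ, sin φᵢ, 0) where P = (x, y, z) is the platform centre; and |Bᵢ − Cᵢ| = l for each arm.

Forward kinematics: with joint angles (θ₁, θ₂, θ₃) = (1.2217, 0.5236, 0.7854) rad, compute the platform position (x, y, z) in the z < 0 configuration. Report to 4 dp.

φ1=0.0°: virtual centre (0.1142, 0.0000, -0.0940), radius l
O2 = (0.1666·cos120.0°, 0.1666·sin120.0°, -0.0500) = (-0.0833, 0.1443, -0.0500)
φ3=240.0°: virtual centre (-0.0754, -0.1305, -0.0707), radius l
subtract pairs → two planes through P
linear system: -0.3950x+0.2886y = 0.0084−0.0879z; -0.3791x+-0.2610y = 0.0058−0.0465z
Cramer: x(z) = -0.0182+0.1712z;  y(z) = 0.0041-0.0704z
sphere 1 gives Az²+Bz+C=0 with A=1.0343, B=0.1420, C=-0.0520;  B²−4AC=0.2354;  roots -0.3032, 0.1659;  negative root z = -0.3032
x = -0.0701, y = 0.0254

(-0.0701, 0.0254, -0.3032)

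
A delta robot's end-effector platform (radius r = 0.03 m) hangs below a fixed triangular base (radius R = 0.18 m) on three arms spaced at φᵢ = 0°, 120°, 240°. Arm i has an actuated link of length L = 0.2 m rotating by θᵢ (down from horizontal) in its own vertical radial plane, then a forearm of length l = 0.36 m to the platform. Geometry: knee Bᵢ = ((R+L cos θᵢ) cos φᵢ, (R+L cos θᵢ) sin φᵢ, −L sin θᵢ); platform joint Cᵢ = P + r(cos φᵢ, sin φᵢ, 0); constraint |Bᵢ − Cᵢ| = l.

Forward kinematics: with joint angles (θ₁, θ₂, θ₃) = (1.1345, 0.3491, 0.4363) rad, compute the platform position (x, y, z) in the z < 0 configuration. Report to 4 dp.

(-0.1109, 0.0089, -0.2823)

φ1=0.0°: virtual centre (0.2345, 0.0000, -0.1813), radius l
φ2=120.0°: virtual centre (-0.1690, 0.2927, -0.0684), radius l
arm 3 at φ=240.0°: e+L cos θ3 = 0.3313;  centre 3 = (-0.1656, -0.2869, -0.0845)
|centre ₂|²−|centre ₁|² = 0.0310;  |centre ₃|²−|centre ₁|² = 0.0290
[-0.8070 0.5853 0.2257]·P = 0.0310;  [-0.8003 -0.5738 0.1935]·P = 0.0290
Cramer: x(z) = -0.0374+0.2606z;  y(z) = 0.0015-0.0263z
sphere 1 gives Az²+Bz+C=0 with A=1.0686, B=0.2207, C=-0.0228;  B²−4AC=0.1463;  roots -0.2823, 0.0757;  negative root z = -0.2823
x = -0.1109, y = 0.0089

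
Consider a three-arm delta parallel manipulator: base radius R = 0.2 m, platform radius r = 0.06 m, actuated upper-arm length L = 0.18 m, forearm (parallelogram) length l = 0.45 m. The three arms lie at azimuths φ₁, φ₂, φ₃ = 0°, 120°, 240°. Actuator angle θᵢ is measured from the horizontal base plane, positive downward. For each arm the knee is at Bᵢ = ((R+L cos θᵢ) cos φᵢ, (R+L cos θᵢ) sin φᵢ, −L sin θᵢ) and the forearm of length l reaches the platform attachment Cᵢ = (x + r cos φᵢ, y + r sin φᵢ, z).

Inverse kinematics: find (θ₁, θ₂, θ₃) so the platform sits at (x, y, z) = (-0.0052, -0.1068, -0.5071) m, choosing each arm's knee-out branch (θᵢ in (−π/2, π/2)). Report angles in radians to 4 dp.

θ₁ = 0.9598, θ₂ = 1.2218, θ₃ = 0.6108

φ1=0.0° → target in arm frame (-0.0052, -0.1068)
  e−x'=0.1452;  (l²−L²−(e−x')²−y'²−z²)/2L = -0.3321
  √(A²+B²)=0.5275;  θ1 = -1.2919+2.2517 ≈ 0.9598
arm 2 (φ=120.0°): x'=-0.0899, y'=0.0579
  e−x'=0.2299;  (l²−L²−(e−x')²−y'²−z²)/2L = -0.3979
  √(A²+B²)=0.5568;  θ2 = -1.1452+2.3670 ≈ 1.2218
rotate P by −φ3: (0.0951, 0.0489, -0.5071)
  A=0.0449, B=-0.5071, C=(l²−L²−A²−y'²−z²)/(2L)=-0.2541
  γ=atan2(-0.5071,0.0449)=-1.4825;  ψ=arccos(-0.4990)=2.0933;  θ3=γ+ψ≈0.6108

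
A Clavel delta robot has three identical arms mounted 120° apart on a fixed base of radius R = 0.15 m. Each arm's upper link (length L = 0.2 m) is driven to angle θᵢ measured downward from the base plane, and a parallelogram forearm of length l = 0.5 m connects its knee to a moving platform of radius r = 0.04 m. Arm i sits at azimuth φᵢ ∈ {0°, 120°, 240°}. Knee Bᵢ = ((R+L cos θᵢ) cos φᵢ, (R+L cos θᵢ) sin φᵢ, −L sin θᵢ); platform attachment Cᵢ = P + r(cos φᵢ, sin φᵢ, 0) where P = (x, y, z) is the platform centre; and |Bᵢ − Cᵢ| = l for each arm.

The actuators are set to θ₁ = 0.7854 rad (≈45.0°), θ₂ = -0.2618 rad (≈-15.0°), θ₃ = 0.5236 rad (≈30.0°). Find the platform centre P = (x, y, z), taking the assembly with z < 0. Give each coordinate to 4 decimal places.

(-0.1355, 0.1302, -0.4301)

S1 = (0.2514·cos0.0°, 0.2514·sin0.0°, -0.1414) = (0.2514, 0.0000, -0.1414)
arm 2 at φ=120.0°: e+L cos θ2 = 0.3032;  S2 = (-0.1516, 0.2626, 0.0518)
arm 3 at φ=240.0°: e+L cos θ3 = 0.2832;  S3 = (-0.1416, -0.2453, -0.1000)
subtract pairs → two planes through P
[-0.8060 0.5251 0.3864]·P = 0.0114;  [-0.7860 -0.4905 0.0828]·P = 0.0070
Cramer: x(z) = -0.0115+0.2883z;  y(z) = 0.0041-0.2932z
quadratic in z: (1.1691)z²+(0.1288)z+(-0.1609)=0, √Δ=0.8769 → z ∈ {-0.4301, 0.3199}; z = -0.4301 (taking z<0)
x = -0.1355, y = 0.1302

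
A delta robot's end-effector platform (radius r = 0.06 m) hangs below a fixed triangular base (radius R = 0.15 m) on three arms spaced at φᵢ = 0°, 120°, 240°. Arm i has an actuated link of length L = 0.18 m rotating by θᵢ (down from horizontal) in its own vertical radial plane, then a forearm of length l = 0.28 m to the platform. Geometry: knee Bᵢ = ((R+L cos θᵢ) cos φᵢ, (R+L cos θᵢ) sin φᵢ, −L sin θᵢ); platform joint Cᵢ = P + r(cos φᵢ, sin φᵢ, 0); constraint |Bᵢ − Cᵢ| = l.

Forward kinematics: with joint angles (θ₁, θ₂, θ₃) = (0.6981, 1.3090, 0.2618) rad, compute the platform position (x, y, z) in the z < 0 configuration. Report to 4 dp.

arm 1 at φ=0.0°: ρ1 = 0.2279;  centre 1 = (0.2279, 0.0000, -0.1157)
φ2=120.0°: virtual centre (-0.0683, 0.1183, -0.1739), radius l
arm 3 at φ=240.0°: ρ3 = 0.2639;  centre 3 = (-0.1319, -0.2285, -0.0466)
|centre ₂|²−|centre ₁|² = -0.0164;  |centre ₃|²−|centre ₁|² = 0.0065
linear system: -0.5924x+0.2366y = -0.0164−-0.1163z; -0.7196x+-0.4570y = 0.0065−0.1382z
det = 0.4410;  x = 0.0136+-0.0464z,  y = -0.0355+0.3755z
quadratic in z: (1.1432)z²+(0.2246)z+(-0.0178)=0, √Δ=0.3632 → z ∈ {-0.2571, 0.0606}; z = -0.2571 (taking z<0)
x = 0.0255, y = -0.1321

(0.0255, -0.1321, -0.2571)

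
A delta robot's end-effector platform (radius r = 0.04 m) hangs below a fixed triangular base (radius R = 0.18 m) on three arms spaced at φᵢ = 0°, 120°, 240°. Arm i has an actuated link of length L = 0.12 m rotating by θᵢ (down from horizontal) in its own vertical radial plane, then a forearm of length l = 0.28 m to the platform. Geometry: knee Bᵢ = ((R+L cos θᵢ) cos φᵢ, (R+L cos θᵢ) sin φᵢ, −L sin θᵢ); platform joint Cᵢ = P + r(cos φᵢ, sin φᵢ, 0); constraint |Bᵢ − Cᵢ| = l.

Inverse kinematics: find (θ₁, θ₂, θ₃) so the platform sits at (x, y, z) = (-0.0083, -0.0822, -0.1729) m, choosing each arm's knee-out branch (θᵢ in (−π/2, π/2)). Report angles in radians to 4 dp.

φ1=0.0° → target in arm frame (-0.0083, -0.0822)
  e−x'=0.1483;  (l²−L²−(e−x')²−y'²−z²)/2L = 0.0223
  θ1 = atan2(B,A) + arccos(C/0.2278) = 0.6108
arm 2 (φ=120.0°): x'=-0.0670, y'=0.0483
  e−x'=0.2070;  (l²−L²−(e−x')²−y'²−z²)/2L = -0.0462
  √(A²+B²)=0.2697;  θ2 = -0.6958+1.7430 ≈ 1.0472
arm 3 (φ=240.0°): x'=0.0753, y'=0.0339
  A cos θ + B sin θ = C:  0.0647·cos θ + -0.1729·sin θ = 0.1199
  √(A²+B²)=0.1846;  θ3 = -1.2129+0.8639 ≈ -0.3490

θ₁ = 0.6108, θ₂ = 1.0472, θ₃ = -0.3490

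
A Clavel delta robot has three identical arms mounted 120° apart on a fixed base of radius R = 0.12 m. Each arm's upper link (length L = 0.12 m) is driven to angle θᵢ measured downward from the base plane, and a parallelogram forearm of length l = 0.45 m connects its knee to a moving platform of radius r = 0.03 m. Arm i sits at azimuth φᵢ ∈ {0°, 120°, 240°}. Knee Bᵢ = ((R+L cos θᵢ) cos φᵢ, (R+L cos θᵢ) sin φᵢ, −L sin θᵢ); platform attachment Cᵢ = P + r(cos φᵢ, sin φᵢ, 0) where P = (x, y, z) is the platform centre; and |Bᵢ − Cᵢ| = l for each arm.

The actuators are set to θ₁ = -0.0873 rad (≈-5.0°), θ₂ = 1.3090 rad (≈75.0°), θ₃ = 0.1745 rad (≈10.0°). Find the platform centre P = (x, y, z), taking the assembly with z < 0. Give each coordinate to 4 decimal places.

O1 = (0.2095·cos0.0°, 0.2095·sin0.0°, 0.0105) = (0.2095, 0.0000, 0.0105)
φ2=120.0°: virtual centre (-0.0605, 0.1048, -0.1159), radius l
arm 3 at φ=240.0°: ρ3 = 0.2082;  O3 = (-0.1041, -0.1803, -0.0208)
|O₂|²−|O₁|² = -0.0159;  |O₃|²−|O₁|² = -0.0002
plane₁₂: -0.5401x+0.2097y+-0.2527z = -0.0159
Cramer: x(z) = 0.0178-0.3195z;  y(z) = -0.0302+0.3823z
into |P−O₁|² = l²: 1.2482z² + 0.0785z + -0.1647 = 0;  Δ = 0.8285;  z = -0.3961 or 0.3331 → z<0 root = -0.3961
x = 0.1443, y = -0.1816

(0.1443, -0.1816, -0.3961)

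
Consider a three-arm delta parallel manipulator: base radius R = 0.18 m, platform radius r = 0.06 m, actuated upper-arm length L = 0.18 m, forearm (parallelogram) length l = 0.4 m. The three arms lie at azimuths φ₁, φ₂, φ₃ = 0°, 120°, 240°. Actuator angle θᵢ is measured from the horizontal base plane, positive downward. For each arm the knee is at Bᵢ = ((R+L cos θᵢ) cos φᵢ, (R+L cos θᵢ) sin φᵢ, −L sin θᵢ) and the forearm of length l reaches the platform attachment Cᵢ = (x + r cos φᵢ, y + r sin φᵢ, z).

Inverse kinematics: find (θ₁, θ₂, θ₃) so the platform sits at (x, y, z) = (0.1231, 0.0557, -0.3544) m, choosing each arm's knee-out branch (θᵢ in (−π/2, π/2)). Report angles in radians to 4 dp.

φ1=0.0° → target in arm frame (0.1231, 0.0557)
  e−x'=-0.0031;  (l²−L²−(e−x')²−y'²−z²)/2L = -0.0031
  γ=atan2(-0.3544,-0.0031)=-1.5795;  ψ=arccos(-0.0087)=1.5795;  θ1=γ+ψ≈0.0000
arm 2 (φ=120.0°): x'=-0.0133, y'=-0.1345
  A=0.1333, B=-0.3544, C=(l²−L²−A²−y'²−z²)/(2L)=-0.0940
  θ2 = atan2(B,A) + arccos(C/0.3786) = 0.6107
rotate P by −φ3: (-0.1098, 0.0788, -0.3544)
  A cos θ + B sin θ = C:  0.2298·cos θ + -0.3544·sin θ = -0.1583
  √(A²+B²)=0.4224;  θ3 = -0.9956+1.9551 ≈ 0.9595

θ₁ = 0.0000, θ₂ = 0.6107, θ₃ = 0.9595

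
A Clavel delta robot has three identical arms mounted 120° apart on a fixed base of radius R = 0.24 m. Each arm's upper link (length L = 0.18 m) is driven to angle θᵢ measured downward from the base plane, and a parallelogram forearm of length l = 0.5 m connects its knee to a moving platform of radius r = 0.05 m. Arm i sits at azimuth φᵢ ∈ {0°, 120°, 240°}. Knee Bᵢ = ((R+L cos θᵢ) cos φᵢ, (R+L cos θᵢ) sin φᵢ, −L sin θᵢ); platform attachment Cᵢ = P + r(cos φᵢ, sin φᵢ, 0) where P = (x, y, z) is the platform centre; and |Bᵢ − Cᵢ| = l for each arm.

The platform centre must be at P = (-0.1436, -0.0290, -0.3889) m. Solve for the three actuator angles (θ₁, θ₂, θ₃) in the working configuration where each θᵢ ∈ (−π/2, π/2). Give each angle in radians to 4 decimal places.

rotate P by −φ1: (-0.1436, -0.0290, -0.3889)
  e−x'=0.3336;  (l²−L²−(e−x')²−y'²−z²)/2L = -0.1271
  √(A²+B²)=0.5124;  θ1 = -0.8618+1.8216 ≈ 0.9598
arm 2 (φ=120.0°): x'=0.0467, y'=0.1389
  A=0.1433, B=-0.3889, C=(l²−L²−A²−y'²−z²)/(2L)=0.0737
  γ=atan2(-0.3889,0.1433)=-1.2177;  ψ=arccos(0.1778)=1.3920;  θ2=γ+ψ≈0.1743
rotate P by −φ3: (0.0969, -0.1099, -0.3889)
  e−x'=0.0931;  (l²−L²−(e−x')²−y'²−z²)/2L = 0.1267
  γ=atan2(-0.3889,0.0931)=-1.3359;  ψ=arccos(0.3169)=1.2483;  θ3=γ+ψ≈-0.0875

θ₁ = 0.9598, θ₂ = 0.1743, θ₃ = -0.0875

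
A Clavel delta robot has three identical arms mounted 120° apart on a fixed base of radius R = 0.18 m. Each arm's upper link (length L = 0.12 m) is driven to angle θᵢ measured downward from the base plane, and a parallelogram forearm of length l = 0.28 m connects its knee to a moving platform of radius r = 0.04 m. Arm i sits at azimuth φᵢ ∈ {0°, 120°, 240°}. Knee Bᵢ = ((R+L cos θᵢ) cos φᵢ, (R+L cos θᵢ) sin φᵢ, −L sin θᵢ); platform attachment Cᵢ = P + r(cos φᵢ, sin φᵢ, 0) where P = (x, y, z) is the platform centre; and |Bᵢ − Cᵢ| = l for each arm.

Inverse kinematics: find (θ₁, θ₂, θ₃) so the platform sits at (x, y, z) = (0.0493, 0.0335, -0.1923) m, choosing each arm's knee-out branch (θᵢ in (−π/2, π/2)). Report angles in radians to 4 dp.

rotate P by −φ1: (0.0493, 0.0335, -0.1923)
  A cos θ + B sin θ = C:  0.0907·cos θ + -0.1923·sin θ = 0.0736
  √(A²+B²)=0.2126;  θ1 = -1.1301+1.2172 ≈ 0.0871
arm 2 (φ=120.0°): x'=0.0044, y'=-0.0594
  A cos θ + B sin θ = C:  0.1356·cos θ + -0.1923·sin θ = 0.0212
  θ2 = atan2(B,A) + arccos(C/0.2353) = 0.5241
rotate P by −φ3: (-0.0537, 0.0259, -0.1923)
  A=0.1937, B=-0.1923, C=(l²−L²−A²−y'²−z²)/(2L)=-0.0465
  √(A²+B²)=0.2729;  θ3 = -0.7819+1.7420 ≈ 0.9601

θ₁ = 0.0871, θ₂ = 0.5241, θ₃ = 0.9601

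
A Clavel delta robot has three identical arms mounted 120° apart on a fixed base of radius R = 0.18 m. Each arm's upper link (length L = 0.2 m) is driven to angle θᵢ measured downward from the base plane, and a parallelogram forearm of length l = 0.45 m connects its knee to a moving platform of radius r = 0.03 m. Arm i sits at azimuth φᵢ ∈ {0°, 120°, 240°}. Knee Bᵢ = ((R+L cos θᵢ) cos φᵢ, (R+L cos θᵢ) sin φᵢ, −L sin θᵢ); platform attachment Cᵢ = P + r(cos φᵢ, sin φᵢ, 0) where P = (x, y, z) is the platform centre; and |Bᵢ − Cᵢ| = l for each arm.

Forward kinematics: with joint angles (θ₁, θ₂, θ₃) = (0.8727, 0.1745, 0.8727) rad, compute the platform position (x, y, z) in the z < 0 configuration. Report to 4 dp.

(-0.0625, 0.1082, -0.4261)

arm 1 at φ=0.0°: ρ1 = 0.2786;  S1 = (0.2786, 0.0000, -0.1532)
φ2=120.0°: virtual centre (-0.1735, 0.3005, -0.0347), radius l
S3 = (0.2786·cos240.0°, 0.2786·sin240.0°, -0.1532) = (-0.1393, -0.2412, -0.1532)
eliminate P² terms by subtracting sphere 1 from 2 and 3
plane₁₂: -0.9041x+0.6010y+0.2370z = 0.0205
Cramer: x(z) = -0.0106+0.1218z;  y(z) = 0.0183-0.2110z
quadratic in z: (1.0594)z²+(0.2283)z+(-0.0951)=0, √Δ=0.6746 → z ∈ {-0.4261, 0.2107}; z = -0.4261 (taking z<0)
x = -0.0625, y = 0.1082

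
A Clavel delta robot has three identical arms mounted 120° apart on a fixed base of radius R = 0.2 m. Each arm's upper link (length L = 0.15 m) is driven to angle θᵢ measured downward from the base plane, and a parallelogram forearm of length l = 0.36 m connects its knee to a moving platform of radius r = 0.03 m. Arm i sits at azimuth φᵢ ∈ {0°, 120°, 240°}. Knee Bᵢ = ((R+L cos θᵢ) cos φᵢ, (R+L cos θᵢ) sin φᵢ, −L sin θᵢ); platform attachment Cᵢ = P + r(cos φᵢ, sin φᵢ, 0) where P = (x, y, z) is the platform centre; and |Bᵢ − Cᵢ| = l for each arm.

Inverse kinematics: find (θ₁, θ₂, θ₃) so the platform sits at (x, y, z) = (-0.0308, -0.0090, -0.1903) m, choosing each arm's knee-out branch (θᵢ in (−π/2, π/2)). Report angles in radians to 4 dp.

θ₁ = 0.4361, θ₂ = 0.0875, θ₃ = -0.0871

arm 1 (φ=0.0°): x'=-0.0308, y'=-0.0090
  A=0.2008, B=-0.1903, C=(l²−L²−A²−y'²−z²)/(2L)=0.1016
  √(A²+B²)=0.2766;  θ1 = -0.7586+1.1947 ≈ 0.4361
arm 2 (φ=120.0°): x'=0.0076, y'=0.0312
  e−x'=0.1624;  (l²−L²−(e−x')²−y'²−z²)/2L = 0.1451
  γ=atan2(-0.1903,0.1624)=-0.8644;  ψ=arccos(0.5802)=0.9519;  θ2=γ+ψ≈0.0875
arm 3 (φ=240.0°): x'=0.0232, y'=-0.0222
  A cos θ + B sin θ = C:  0.1468·cos θ + -0.1903·sin θ = 0.1628
  γ=atan2(-0.1903,0.1468)=-0.9137;  ψ=arccos(0.6774)=0.8266;  θ3=γ+ψ≈-0.0871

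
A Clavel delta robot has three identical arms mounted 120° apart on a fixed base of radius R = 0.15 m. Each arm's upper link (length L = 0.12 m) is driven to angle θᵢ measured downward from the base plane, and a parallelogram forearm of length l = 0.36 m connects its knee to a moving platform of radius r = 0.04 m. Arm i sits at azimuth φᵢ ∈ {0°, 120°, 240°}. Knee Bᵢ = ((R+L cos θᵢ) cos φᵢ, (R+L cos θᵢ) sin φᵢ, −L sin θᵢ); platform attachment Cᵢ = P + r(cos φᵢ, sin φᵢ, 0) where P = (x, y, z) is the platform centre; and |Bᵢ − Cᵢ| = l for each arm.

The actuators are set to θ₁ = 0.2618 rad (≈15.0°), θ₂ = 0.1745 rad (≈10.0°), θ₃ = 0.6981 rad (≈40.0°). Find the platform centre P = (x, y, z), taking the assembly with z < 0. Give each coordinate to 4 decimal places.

arm 1 at φ=0.0°: (R−r)+L cos θ1 = 0.2259;  S1 = (0.2259, 0.0000, -0.0311)
arm 2 at φ=120.0°: (R−r)+L cos θ2 = 0.2282;  S2 = (-0.1141, 0.1976, -0.0208)
φ3=240.0°: virtual centre (-0.1010, -0.1749, -0.0771), radius l
|S₂|²−|S₁|² = 0.0005;  |S₃|²−|S₁|² = -0.0053
plane₁₂: -0.6800x+0.3952y+0.0204z = 0.0005
det = 0.4962;  x = 0.0039+-0.0590z,  y = 0.0079+-0.1532z
quadratic in z: (1.0270)z²+(0.0859)z+(-0.0793)=0, √Δ=0.5770 → z ∈ {-0.3228, 0.2391}; z = -0.3228 (taking z<0)
x = 0.0229, y = 0.0573

(0.0229, 0.0573, -0.3228)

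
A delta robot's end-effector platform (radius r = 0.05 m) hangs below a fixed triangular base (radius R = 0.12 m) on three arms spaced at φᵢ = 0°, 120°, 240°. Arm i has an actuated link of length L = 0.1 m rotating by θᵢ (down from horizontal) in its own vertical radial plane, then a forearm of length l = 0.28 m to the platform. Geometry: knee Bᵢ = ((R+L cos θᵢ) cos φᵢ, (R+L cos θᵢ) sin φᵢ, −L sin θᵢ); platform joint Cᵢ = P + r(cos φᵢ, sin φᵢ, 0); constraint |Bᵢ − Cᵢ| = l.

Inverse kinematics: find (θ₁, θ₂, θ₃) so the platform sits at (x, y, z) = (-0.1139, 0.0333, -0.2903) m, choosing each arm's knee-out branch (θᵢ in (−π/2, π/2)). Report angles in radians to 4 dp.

φ1=0.0° → target in arm frame (-0.1139, 0.0333)
  A cos θ + B sin θ = C:  0.1839·cos θ + -0.2903·sin θ = -0.2540
  √(A²+B²)=0.3436;  θ1 = -1.0061+2.4026 ≈ 1.3965
φ2=120.0° → target in arm frame (0.0858, 0.0820)
  e−x'=-0.0158;  (l²−L²−(e−x')²−y'²−z²)/2L = -0.1142
  γ=atan2(-0.2903,-0.0158)=-1.6251;  ψ=arccos(-0.3929)=1.9746;  θ2=γ+ψ≈0.3495
rotate P by −φ3: (0.0281, -0.1153, -0.2903)
  e−x'=0.0419;  (l²−L²−(e−x')²−y'²−z²)/2L = -0.1546
  θ3 = atan2(B,A) + arccos(C/0.2933) = 0.6985

θ₁ = 1.3965, θ₂ = 0.3495, θ₃ = 0.6985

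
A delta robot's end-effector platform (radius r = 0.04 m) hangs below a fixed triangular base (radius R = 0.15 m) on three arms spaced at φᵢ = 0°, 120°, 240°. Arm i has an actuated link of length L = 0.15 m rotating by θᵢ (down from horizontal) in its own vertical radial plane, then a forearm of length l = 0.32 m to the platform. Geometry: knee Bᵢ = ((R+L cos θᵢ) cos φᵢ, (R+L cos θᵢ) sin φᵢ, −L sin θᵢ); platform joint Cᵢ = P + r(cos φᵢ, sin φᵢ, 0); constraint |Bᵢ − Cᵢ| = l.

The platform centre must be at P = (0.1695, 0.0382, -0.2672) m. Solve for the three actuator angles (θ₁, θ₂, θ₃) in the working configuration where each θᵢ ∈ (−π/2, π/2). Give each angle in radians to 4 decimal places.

arm 1 (φ=0.0°): x'=0.1695, y'=0.0382
  e−x'=-0.0595;  (l²−L²−(e−x')²−y'²−z²)/2L = 0.0117
  γ=atan2(-0.2672,-0.0595)=-1.7899;  ψ=arccos(0.0427)=1.5281;  θ1=γ+ψ≈-0.2618
φ2=120.0° → target in arm frame (-0.0517, -0.1659)
  A cos θ + B sin θ = C:  0.1617·cos θ + -0.2672·sin θ = -0.1505
  θ2 = atan2(B,A) + arccos(C/0.3123) = 1.0470
rotate P by −φ3: (-0.1178, 0.1277, -0.2672)
  e−x'=0.2278;  (l²−L²−(e−x')²−y'²−z²)/2L = -0.1990
  √(A²+B²)=0.3511;  θ3 = -0.8648+2.1734 ≈ 1.3087

θ₁ = -0.2618, θ₂ = 1.0470, θ₃ = 1.3087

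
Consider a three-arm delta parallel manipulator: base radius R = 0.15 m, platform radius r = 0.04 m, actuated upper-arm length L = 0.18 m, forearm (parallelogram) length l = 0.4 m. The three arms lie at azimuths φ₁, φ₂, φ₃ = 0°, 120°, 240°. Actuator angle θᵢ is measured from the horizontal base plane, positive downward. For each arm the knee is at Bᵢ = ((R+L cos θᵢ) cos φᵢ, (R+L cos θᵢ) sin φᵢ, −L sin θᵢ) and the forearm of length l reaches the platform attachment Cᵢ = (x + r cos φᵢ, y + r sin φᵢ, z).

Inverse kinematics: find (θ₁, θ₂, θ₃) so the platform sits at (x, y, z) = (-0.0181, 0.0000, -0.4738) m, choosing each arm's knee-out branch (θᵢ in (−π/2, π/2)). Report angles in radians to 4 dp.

θ₁ = 0.9601, θ₂ = 0.8728, θ₃ = 0.8728

rotate P by −φ1: (-0.0181, 0.0000, -0.4738)
  e−x'=0.1281;  (l²−L²−(e−x')²−y'²−z²)/2L = -0.3147
  √(A²+B²)=0.4908;  θ1 = -1.3067+2.2669 ≈ 0.9601
arm 2 (φ=120.0°): x'=0.0090, y'=0.0157
  e−x'=0.1009;  (l²−L²−(e−x')²−y'²−z²)/2L = -0.2981
  θ2 = atan2(B,A) + arccos(C/0.4844) = 0.8728
rotate P by −φ3: (0.0091, -0.0157, -0.4738)
  e−x'=0.1009;  (l²−L²−(e−x')²−y'²−z²)/2L = -0.2981
  γ=atan2(-0.4738,0.1009)=-1.3609;  ψ=arccos(-0.6154)=2.2337;  θ3=γ+ψ≈0.8728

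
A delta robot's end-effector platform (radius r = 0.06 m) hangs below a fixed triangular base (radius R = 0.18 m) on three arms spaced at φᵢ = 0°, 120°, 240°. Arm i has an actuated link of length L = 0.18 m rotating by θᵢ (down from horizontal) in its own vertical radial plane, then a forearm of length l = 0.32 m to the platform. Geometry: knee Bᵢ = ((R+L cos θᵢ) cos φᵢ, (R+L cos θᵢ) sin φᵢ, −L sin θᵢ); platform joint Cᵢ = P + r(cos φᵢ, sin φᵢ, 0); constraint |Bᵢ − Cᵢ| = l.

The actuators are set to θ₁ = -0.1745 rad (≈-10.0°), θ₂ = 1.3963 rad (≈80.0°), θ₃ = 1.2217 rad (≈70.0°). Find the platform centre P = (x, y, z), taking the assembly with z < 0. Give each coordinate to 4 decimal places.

(0.1859, -0.0299, -0.2673)

φ1=0.0°: virtual centre (0.2973, 0.0000, 0.0313), radius l
arm 2 at φ=120.0°: (R−r)+L cos θ2 = 0.1513;  centre 2 = (-0.0756, 0.1310, -0.1773)
centre 3 = (0.1816·cos240.0°, 0.1816·sin240.0°, -0.1691) = (-0.0908, -0.1572, -0.1691)
eliminate P² terms by subtracting sphere 1 from 2 and 3
plane₁₂: -0.7458x+0.2620y+-0.4170z = -0.0350
Cramer: x(z) = 0.0418-0.5393z;  y(z) = -0.0148+0.0566z
sphere 1 gives Az²+Bz+C=0 with A=1.2941, B=0.2114, C=-0.0359;  B²−4AC=0.2307;  roots -0.2673, 0.1039;  negative root z = -0.2673
x = 0.1859, y = -0.0299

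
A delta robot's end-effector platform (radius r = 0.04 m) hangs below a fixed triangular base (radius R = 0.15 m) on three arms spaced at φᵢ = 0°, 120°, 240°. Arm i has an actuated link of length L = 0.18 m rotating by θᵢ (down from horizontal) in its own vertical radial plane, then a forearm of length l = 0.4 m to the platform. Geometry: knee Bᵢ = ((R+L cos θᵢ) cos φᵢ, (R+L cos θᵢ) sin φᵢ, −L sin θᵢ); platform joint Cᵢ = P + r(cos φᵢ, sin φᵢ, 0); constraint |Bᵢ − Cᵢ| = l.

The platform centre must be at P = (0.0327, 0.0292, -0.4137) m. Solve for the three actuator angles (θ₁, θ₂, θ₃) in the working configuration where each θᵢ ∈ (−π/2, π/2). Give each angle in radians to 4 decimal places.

φ1=0.0° → target in arm frame (0.0327, 0.0292)
  e−x'=0.0773;  (l²−L²−(e−x')²−y'²−z²)/2L = -0.1399
  θ1 = atan2(B,A) + arccos(C/0.4209) = 0.5237
arm 2 (φ=120.0°): x'=0.0089, y'=-0.0429
  A cos θ + B sin θ = C:  0.1011·cos θ + -0.4137·sin θ = -0.1545
  γ=atan2(-0.4137,0.1011)=-1.3312;  ψ=arccos(-0.3627)=1.9419;  θ2=γ+ψ≈0.6107
rotate P by −φ3: (-0.0416, 0.0137, -0.4137)
  A=0.1516, B=-0.4137, C=(l²−L²−A²−y'²−z²)/(2L)=-0.1854
  √(A²+B²)=0.4406;  θ3 = -1.2195+2.0050 ≈ 0.7855

θ₁ = 0.5237, θ₂ = 0.6107, θ₃ = 0.7855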